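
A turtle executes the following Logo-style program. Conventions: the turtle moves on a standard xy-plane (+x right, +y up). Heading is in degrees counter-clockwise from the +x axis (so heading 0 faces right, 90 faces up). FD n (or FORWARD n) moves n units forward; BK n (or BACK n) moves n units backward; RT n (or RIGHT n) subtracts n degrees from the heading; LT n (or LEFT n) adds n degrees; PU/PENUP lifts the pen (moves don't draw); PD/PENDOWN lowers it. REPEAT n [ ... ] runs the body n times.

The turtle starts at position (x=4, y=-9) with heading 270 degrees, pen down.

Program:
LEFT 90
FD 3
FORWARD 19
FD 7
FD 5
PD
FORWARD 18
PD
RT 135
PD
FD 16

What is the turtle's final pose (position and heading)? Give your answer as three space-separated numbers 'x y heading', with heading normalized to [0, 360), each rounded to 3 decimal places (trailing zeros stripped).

Executing turtle program step by step:
Start: pos=(4,-9), heading=270, pen down
LT 90: heading 270 -> 0
FD 3: (4,-9) -> (7,-9) [heading=0, draw]
FD 19: (7,-9) -> (26,-9) [heading=0, draw]
FD 7: (26,-9) -> (33,-9) [heading=0, draw]
FD 5: (33,-9) -> (38,-9) [heading=0, draw]
PD: pen down
FD 18: (38,-9) -> (56,-9) [heading=0, draw]
PD: pen down
RT 135: heading 0 -> 225
PD: pen down
FD 16: (56,-9) -> (44.686,-20.314) [heading=225, draw]
Final: pos=(44.686,-20.314), heading=225, 6 segment(s) drawn

Answer: 44.686 -20.314 225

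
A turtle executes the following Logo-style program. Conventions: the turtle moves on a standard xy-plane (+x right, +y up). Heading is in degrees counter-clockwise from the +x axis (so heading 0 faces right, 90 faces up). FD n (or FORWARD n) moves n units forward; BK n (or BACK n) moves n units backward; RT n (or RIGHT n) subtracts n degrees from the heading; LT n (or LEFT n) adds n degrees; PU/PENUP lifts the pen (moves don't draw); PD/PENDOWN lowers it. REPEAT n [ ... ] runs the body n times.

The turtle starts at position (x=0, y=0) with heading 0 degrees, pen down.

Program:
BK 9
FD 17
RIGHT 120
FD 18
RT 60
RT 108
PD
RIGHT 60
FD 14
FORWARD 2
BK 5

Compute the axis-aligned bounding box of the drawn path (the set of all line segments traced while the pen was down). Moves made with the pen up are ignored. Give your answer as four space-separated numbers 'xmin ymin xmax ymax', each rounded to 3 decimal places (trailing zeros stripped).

Executing turtle program step by step:
Start: pos=(0,0), heading=0, pen down
BK 9: (0,0) -> (-9,0) [heading=0, draw]
FD 17: (-9,0) -> (8,0) [heading=0, draw]
RT 120: heading 0 -> 240
FD 18: (8,0) -> (-1,-15.588) [heading=240, draw]
RT 60: heading 240 -> 180
RT 108: heading 180 -> 72
PD: pen down
RT 60: heading 72 -> 12
FD 14: (-1,-15.588) -> (12.694,-12.678) [heading=12, draw]
FD 2: (12.694,-12.678) -> (14.65,-12.262) [heading=12, draw]
BK 5: (14.65,-12.262) -> (9.76,-13.301) [heading=12, draw]
Final: pos=(9.76,-13.301), heading=12, 6 segment(s) drawn

Segment endpoints: x in {-9, -1, 0, 8, 9.76, 12.694, 14.65}, y in {-15.588, -13.301, -12.678, -12.262, 0}
xmin=-9, ymin=-15.588, xmax=14.65, ymax=0

Answer: -9 -15.588 14.65 0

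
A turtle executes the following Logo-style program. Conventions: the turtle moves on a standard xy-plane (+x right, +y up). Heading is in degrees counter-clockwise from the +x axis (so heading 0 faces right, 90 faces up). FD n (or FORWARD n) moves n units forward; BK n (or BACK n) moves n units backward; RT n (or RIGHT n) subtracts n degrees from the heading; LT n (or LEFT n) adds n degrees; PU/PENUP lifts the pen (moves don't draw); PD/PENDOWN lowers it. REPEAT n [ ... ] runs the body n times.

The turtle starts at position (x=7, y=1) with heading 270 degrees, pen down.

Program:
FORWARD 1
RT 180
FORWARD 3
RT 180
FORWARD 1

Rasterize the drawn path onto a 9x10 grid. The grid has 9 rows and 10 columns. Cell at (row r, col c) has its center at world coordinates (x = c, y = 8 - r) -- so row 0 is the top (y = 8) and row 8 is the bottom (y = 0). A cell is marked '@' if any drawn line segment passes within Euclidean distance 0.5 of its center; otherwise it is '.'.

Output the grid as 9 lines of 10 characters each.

Segment 0: (7,1) -> (7,0)
Segment 1: (7,0) -> (7,3)
Segment 2: (7,3) -> (7,2)

Answer: ..........
..........
..........
..........
..........
.......@..
.......@..
.......@..
.......@..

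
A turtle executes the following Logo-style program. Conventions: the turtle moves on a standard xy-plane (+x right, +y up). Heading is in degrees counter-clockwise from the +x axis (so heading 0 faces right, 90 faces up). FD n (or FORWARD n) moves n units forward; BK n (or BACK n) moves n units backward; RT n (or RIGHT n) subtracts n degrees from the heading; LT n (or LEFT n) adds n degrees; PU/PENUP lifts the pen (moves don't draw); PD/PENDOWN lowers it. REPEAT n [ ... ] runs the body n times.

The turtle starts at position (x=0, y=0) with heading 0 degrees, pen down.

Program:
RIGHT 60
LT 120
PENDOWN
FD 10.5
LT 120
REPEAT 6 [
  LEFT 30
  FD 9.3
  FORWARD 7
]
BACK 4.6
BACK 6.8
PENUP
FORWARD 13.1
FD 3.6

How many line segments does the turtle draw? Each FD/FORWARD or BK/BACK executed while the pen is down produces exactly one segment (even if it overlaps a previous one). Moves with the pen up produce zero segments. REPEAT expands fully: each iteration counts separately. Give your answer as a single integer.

Executing turtle program step by step:
Start: pos=(0,0), heading=0, pen down
RT 60: heading 0 -> 300
LT 120: heading 300 -> 60
PD: pen down
FD 10.5: (0,0) -> (5.25,9.093) [heading=60, draw]
LT 120: heading 60 -> 180
REPEAT 6 [
  -- iteration 1/6 --
  LT 30: heading 180 -> 210
  FD 9.3: (5.25,9.093) -> (-2.804,4.443) [heading=210, draw]
  FD 7: (-2.804,4.443) -> (-8.866,0.943) [heading=210, draw]
  -- iteration 2/6 --
  LT 30: heading 210 -> 240
  FD 9.3: (-8.866,0.943) -> (-13.516,-7.111) [heading=240, draw]
  FD 7: (-13.516,-7.111) -> (-17.016,-13.173) [heading=240, draw]
  -- iteration 3/6 --
  LT 30: heading 240 -> 270
  FD 9.3: (-17.016,-13.173) -> (-17.016,-22.473) [heading=270, draw]
  FD 7: (-17.016,-22.473) -> (-17.016,-29.473) [heading=270, draw]
  -- iteration 4/6 --
  LT 30: heading 270 -> 300
  FD 9.3: (-17.016,-29.473) -> (-12.366,-37.527) [heading=300, draw]
  FD 7: (-12.366,-37.527) -> (-8.866,-43.589) [heading=300, draw]
  -- iteration 5/6 --
  LT 30: heading 300 -> 330
  FD 9.3: (-8.866,-43.589) -> (-0.812,-48.239) [heading=330, draw]
  FD 7: (-0.812,-48.239) -> (5.25,-51.739) [heading=330, draw]
  -- iteration 6/6 --
  LT 30: heading 330 -> 0
  FD 9.3: (5.25,-51.739) -> (14.55,-51.739) [heading=0, draw]
  FD 7: (14.55,-51.739) -> (21.55,-51.739) [heading=0, draw]
]
BK 4.6: (21.55,-51.739) -> (16.95,-51.739) [heading=0, draw]
BK 6.8: (16.95,-51.739) -> (10.15,-51.739) [heading=0, draw]
PU: pen up
FD 13.1: (10.15,-51.739) -> (23.25,-51.739) [heading=0, move]
FD 3.6: (23.25,-51.739) -> (26.85,-51.739) [heading=0, move]
Final: pos=(26.85,-51.739), heading=0, 15 segment(s) drawn
Segments drawn: 15

Answer: 15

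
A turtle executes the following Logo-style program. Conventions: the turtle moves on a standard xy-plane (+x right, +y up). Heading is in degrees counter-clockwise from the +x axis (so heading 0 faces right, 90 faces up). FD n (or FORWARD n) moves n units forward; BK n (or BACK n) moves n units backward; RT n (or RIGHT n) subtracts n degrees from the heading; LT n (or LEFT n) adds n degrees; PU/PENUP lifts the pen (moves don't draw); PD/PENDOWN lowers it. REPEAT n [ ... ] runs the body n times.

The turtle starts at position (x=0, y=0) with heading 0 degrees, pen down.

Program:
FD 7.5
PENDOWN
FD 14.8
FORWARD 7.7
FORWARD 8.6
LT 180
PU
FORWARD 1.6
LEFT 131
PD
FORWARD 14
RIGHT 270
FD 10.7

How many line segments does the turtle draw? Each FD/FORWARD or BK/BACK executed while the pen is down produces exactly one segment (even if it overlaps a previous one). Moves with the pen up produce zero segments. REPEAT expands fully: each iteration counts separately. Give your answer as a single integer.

Executing turtle program step by step:
Start: pos=(0,0), heading=0, pen down
FD 7.5: (0,0) -> (7.5,0) [heading=0, draw]
PD: pen down
FD 14.8: (7.5,0) -> (22.3,0) [heading=0, draw]
FD 7.7: (22.3,0) -> (30,0) [heading=0, draw]
FD 8.6: (30,0) -> (38.6,0) [heading=0, draw]
LT 180: heading 0 -> 180
PU: pen up
FD 1.6: (38.6,0) -> (37,0) [heading=180, move]
LT 131: heading 180 -> 311
PD: pen down
FD 14: (37,0) -> (46.185,-10.566) [heading=311, draw]
RT 270: heading 311 -> 41
FD 10.7: (46.185,-10.566) -> (54.26,-3.546) [heading=41, draw]
Final: pos=(54.26,-3.546), heading=41, 6 segment(s) drawn
Segments drawn: 6

Answer: 6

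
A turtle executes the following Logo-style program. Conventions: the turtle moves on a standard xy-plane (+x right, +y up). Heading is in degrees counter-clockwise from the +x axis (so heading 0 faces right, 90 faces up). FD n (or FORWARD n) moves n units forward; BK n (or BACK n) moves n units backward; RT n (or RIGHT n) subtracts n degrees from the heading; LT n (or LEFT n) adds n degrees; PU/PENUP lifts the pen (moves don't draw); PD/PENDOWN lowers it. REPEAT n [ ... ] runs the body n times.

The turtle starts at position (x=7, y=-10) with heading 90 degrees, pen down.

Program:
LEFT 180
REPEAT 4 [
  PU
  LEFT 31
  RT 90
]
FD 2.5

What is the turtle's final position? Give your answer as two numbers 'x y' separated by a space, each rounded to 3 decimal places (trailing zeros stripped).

Executing turtle program step by step:
Start: pos=(7,-10), heading=90, pen down
LT 180: heading 90 -> 270
REPEAT 4 [
  -- iteration 1/4 --
  PU: pen up
  LT 31: heading 270 -> 301
  RT 90: heading 301 -> 211
  -- iteration 2/4 --
  PU: pen up
  LT 31: heading 211 -> 242
  RT 90: heading 242 -> 152
  -- iteration 3/4 --
  PU: pen up
  LT 31: heading 152 -> 183
  RT 90: heading 183 -> 93
  -- iteration 4/4 --
  PU: pen up
  LT 31: heading 93 -> 124
  RT 90: heading 124 -> 34
]
FD 2.5: (7,-10) -> (9.073,-8.602) [heading=34, move]
Final: pos=(9.073,-8.602), heading=34, 0 segment(s) drawn

Answer: 9.073 -8.602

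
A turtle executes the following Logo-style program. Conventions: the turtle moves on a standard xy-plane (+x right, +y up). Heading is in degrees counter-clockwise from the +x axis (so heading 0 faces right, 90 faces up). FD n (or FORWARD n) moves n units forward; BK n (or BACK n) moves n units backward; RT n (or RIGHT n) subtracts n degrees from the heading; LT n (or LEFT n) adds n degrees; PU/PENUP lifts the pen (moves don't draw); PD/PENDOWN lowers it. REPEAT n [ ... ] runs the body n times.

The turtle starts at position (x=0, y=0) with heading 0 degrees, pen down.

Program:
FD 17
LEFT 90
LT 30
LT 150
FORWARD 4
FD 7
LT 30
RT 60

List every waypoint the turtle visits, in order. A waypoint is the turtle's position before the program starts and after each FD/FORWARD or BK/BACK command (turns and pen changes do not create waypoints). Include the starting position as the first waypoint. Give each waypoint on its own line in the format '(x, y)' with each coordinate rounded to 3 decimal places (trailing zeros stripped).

Executing turtle program step by step:
Start: pos=(0,0), heading=0, pen down
FD 17: (0,0) -> (17,0) [heading=0, draw]
LT 90: heading 0 -> 90
LT 30: heading 90 -> 120
LT 150: heading 120 -> 270
FD 4: (17,0) -> (17,-4) [heading=270, draw]
FD 7: (17,-4) -> (17,-11) [heading=270, draw]
LT 30: heading 270 -> 300
RT 60: heading 300 -> 240
Final: pos=(17,-11), heading=240, 3 segment(s) drawn
Waypoints (4 total):
(0, 0)
(17, 0)
(17, -4)
(17, -11)

Answer: (0, 0)
(17, 0)
(17, -4)
(17, -11)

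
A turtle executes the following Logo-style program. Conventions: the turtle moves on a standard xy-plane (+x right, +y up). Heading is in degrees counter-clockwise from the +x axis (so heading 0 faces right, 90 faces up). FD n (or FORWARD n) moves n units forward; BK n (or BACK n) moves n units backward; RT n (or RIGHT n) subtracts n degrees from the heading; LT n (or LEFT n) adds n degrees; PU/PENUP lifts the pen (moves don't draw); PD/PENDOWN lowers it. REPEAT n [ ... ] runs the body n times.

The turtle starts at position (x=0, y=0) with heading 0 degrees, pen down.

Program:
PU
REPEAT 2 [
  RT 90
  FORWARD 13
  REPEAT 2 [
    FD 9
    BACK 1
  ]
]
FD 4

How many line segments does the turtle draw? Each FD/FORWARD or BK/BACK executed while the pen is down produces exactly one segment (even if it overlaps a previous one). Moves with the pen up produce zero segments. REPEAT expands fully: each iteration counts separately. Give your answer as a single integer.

Executing turtle program step by step:
Start: pos=(0,0), heading=0, pen down
PU: pen up
REPEAT 2 [
  -- iteration 1/2 --
  RT 90: heading 0 -> 270
  FD 13: (0,0) -> (0,-13) [heading=270, move]
  REPEAT 2 [
    -- iteration 1/2 --
    FD 9: (0,-13) -> (0,-22) [heading=270, move]
    BK 1: (0,-22) -> (0,-21) [heading=270, move]
    -- iteration 2/2 --
    FD 9: (0,-21) -> (0,-30) [heading=270, move]
    BK 1: (0,-30) -> (0,-29) [heading=270, move]
  ]
  -- iteration 2/2 --
  RT 90: heading 270 -> 180
  FD 13: (0,-29) -> (-13,-29) [heading=180, move]
  REPEAT 2 [
    -- iteration 1/2 --
    FD 9: (-13,-29) -> (-22,-29) [heading=180, move]
    BK 1: (-22,-29) -> (-21,-29) [heading=180, move]
    -- iteration 2/2 --
    FD 9: (-21,-29) -> (-30,-29) [heading=180, move]
    BK 1: (-30,-29) -> (-29,-29) [heading=180, move]
  ]
]
FD 4: (-29,-29) -> (-33,-29) [heading=180, move]
Final: pos=(-33,-29), heading=180, 0 segment(s) drawn
Segments drawn: 0

Answer: 0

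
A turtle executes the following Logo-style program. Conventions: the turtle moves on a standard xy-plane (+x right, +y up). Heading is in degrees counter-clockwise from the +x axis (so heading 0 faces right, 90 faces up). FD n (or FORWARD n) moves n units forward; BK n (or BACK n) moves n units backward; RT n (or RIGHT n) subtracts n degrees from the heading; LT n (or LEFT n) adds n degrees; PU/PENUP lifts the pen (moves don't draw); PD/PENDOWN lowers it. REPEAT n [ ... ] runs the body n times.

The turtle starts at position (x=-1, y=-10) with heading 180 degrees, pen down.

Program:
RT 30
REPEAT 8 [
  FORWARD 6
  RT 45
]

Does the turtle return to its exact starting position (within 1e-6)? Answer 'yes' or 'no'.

Answer: yes

Derivation:
Executing turtle program step by step:
Start: pos=(-1,-10), heading=180, pen down
RT 30: heading 180 -> 150
REPEAT 8 [
  -- iteration 1/8 --
  FD 6: (-1,-10) -> (-6.196,-7) [heading=150, draw]
  RT 45: heading 150 -> 105
  -- iteration 2/8 --
  FD 6: (-6.196,-7) -> (-7.749,-1.204) [heading=105, draw]
  RT 45: heading 105 -> 60
  -- iteration 3/8 --
  FD 6: (-7.749,-1.204) -> (-4.749,3.992) [heading=60, draw]
  RT 45: heading 60 -> 15
  -- iteration 4/8 --
  FD 6: (-4.749,3.992) -> (1.046,5.545) [heading=15, draw]
  RT 45: heading 15 -> 330
  -- iteration 5/8 --
  FD 6: (1.046,5.545) -> (6.243,2.545) [heading=330, draw]
  RT 45: heading 330 -> 285
  -- iteration 6/8 --
  FD 6: (6.243,2.545) -> (7.796,-3.251) [heading=285, draw]
  RT 45: heading 285 -> 240
  -- iteration 7/8 --
  FD 6: (7.796,-3.251) -> (4.796,-8.447) [heading=240, draw]
  RT 45: heading 240 -> 195
  -- iteration 8/8 --
  FD 6: (4.796,-8.447) -> (-1,-10) [heading=195, draw]
  RT 45: heading 195 -> 150
]
Final: pos=(-1,-10), heading=150, 8 segment(s) drawn

Start position: (-1, -10)
Final position: (-1, -10)
Distance = 0; < 1e-6 -> CLOSED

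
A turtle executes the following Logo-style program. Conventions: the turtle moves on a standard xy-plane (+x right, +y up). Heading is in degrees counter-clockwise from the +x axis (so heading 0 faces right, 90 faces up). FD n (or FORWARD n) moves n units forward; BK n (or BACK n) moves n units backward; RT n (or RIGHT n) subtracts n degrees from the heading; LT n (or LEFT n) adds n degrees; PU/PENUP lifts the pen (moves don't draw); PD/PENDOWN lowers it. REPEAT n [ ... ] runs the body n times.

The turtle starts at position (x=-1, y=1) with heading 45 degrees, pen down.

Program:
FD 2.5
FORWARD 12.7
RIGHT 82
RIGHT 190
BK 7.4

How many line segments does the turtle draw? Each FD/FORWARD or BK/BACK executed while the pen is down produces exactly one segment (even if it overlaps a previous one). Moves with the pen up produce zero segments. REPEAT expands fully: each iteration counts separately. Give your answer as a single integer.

Answer: 3

Derivation:
Executing turtle program step by step:
Start: pos=(-1,1), heading=45, pen down
FD 2.5: (-1,1) -> (0.768,2.768) [heading=45, draw]
FD 12.7: (0.768,2.768) -> (9.748,11.748) [heading=45, draw]
RT 82: heading 45 -> 323
RT 190: heading 323 -> 133
BK 7.4: (9.748,11.748) -> (14.795,6.336) [heading=133, draw]
Final: pos=(14.795,6.336), heading=133, 3 segment(s) drawn
Segments drawn: 3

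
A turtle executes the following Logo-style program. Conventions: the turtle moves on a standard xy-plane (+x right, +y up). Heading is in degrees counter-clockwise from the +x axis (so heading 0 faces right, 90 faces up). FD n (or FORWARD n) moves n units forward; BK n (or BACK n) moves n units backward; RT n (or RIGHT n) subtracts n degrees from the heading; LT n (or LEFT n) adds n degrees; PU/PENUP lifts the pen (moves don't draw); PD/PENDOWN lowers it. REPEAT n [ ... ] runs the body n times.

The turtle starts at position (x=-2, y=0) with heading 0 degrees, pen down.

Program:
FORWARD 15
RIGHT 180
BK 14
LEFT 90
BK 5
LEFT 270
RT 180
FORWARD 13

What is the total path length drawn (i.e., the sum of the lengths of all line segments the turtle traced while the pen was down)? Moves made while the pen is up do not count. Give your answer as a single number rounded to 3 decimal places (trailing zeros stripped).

Answer: 47

Derivation:
Executing turtle program step by step:
Start: pos=(-2,0), heading=0, pen down
FD 15: (-2,0) -> (13,0) [heading=0, draw]
RT 180: heading 0 -> 180
BK 14: (13,0) -> (27,0) [heading=180, draw]
LT 90: heading 180 -> 270
BK 5: (27,0) -> (27,5) [heading=270, draw]
LT 270: heading 270 -> 180
RT 180: heading 180 -> 0
FD 13: (27,5) -> (40,5) [heading=0, draw]
Final: pos=(40,5), heading=0, 4 segment(s) drawn

Segment lengths:
  seg 1: (-2,0) -> (13,0), length = 15
  seg 2: (13,0) -> (27,0), length = 14
  seg 3: (27,0) -> (27,5), length = 5
  seg 4: (27,5) -> (40,5), length = 13
Total = 47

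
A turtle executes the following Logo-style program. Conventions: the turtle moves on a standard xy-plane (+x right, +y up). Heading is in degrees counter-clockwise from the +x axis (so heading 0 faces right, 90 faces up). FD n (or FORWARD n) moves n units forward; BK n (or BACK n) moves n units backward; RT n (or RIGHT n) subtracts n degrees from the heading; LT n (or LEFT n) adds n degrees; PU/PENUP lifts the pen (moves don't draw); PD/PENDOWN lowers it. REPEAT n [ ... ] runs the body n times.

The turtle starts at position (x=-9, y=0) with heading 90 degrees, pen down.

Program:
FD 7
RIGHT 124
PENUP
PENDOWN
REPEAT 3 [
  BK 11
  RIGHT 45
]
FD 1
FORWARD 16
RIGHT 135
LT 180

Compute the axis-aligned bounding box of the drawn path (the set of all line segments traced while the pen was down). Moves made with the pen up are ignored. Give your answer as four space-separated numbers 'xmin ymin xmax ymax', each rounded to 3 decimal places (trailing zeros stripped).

Answer: -30.755 0 -9 33.068

Derivation:
Executing turtle program step by step:
Start: pos=(-9,0), heading=90, pen down
FD 7: (-9,0) -> (-9,7) [heading=90, draw]
RT 124: heading 90 -> 326
PU: pen up
PD: pen down
REPEAT 3 [
  -- iteration 1/3 --
  BK 11: (-9,7) -> (-18.119,13.151) [heading=326, draw]
  RT 45: heading 326 -> 281
  -- iteration 2/3 --
  BK 11: (-18.119,13.151) -> (-20.218,23.949) [heading=281, draw]
  RT 45: heading 281 -> 236
  -- iteration 3/3 --
  BK 11: (-20.218,23.949) -> (-14.067,33.068) [heading=236, draw]
  RT 45: heading 236 -> 191
]
FD 1: (-14.067,33.068) -> (-15.049,32.878) [heading=191, draw]
FD 16: (-15.049,32.878) -> (-30.755,29.825) [heading=191, draw]
RT 135: heading 191 -> 56
LT 180: heading 56 -> 236
Final: pos=(-30.755,29.825), heading=236, 6 segment(s) drawn

Segment endpoints: x in {-30.755, -20.218, -18.119, -15.049, -14.067, -9}, y in {0, 7, 13.151, 23.949, 29.825, 32.878, 33.068}
xmin=-30.755, ymin=0, xmax=-9, ymax=33.068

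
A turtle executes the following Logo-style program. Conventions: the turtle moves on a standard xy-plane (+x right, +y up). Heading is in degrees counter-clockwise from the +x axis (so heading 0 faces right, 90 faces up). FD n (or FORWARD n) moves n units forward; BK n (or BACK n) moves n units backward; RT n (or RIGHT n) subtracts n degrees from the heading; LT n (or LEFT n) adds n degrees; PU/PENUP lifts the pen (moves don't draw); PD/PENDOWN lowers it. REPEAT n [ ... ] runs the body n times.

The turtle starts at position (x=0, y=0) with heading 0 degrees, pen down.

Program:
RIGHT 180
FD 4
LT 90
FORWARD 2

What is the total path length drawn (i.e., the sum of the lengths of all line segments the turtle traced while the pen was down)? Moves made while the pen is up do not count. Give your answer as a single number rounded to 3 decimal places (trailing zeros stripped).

Executing turtle program step by step:
Start: pos=(0,0), heading=0, pen down
RT 180: heading 0 -> 180
FD 4: (0,0) -> (-4,0) [heading=180, draw]
LT 90: heading 180 -> 270
FD 2: (-4,0) -> (-4,-2) [heading=270, draw]
Final: pos=(-4,-2), heading=270, 2 segment(s) drawn

Segment lengths:
  seg 1: (0,0) -> (-4,0), length = 4
  seg 2: (-4,0) -> (-4,-2), length = 2
Total = 6

Answer: 6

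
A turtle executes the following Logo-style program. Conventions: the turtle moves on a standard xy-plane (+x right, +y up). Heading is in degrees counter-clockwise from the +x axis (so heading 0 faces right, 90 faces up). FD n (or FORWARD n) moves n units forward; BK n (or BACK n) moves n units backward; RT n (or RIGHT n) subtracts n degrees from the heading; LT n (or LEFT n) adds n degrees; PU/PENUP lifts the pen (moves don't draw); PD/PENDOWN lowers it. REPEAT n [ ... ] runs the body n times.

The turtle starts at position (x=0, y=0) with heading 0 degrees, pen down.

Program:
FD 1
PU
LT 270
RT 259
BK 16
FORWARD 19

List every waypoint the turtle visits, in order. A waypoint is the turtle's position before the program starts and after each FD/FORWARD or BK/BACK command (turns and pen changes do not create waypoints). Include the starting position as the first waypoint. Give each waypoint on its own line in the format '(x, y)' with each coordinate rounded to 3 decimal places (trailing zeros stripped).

Answer: (0, 0)
(1, 0)
(-14.706, -3.053)
(3.945, 0.572)

Derivation:
Executing turtle program step by step:
Start: pos=(0,0), heading=0, pen down
FD 1: (0,0) -> (1,0) [heading=0, draw]
PU: pen up
LT 270: heading 0 -> 270
RT 259: heading 270 -> 11
BK 16: (1,0) -> (-14.706,-3.053) [heading=11, move]
FD 19: (-14.706,-3.053) -> (3.945,0.572) [heading=11, move]
Final: pos=(3.945,0.572), heading=11, 1 segment(s) drawn
Waypoints (4 total):
(0, 0)
(1, 0)
(-14.706, -3.053)
(3.945, 0.572)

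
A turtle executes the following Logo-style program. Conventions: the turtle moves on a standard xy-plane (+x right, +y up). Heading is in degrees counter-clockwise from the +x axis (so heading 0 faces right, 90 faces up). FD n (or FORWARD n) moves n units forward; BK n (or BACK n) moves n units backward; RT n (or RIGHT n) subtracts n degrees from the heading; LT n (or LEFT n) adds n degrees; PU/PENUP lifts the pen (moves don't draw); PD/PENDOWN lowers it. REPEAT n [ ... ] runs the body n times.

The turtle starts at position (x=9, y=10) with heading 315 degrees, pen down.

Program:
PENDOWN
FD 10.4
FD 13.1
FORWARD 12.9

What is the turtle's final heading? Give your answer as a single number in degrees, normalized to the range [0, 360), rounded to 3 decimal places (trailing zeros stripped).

Answer: 315

Derivation:
Executing turtle program step by step:
Start: pos=(9,10), heading=315, pen down
PD: pen down
FD 10.4: (9,10) -> (16.354,2.646) [heading=315, draw]
FD 13.1: (16.354,2.646) -> (25.617,-6.617) [heading=315, draw]
FD 12.9: (25.617,-6.617) -> (34.739,-15.739) [heading=315, draw]
Final: pos=(34.739,-15.739), heading=315, 3 segment(s) drawn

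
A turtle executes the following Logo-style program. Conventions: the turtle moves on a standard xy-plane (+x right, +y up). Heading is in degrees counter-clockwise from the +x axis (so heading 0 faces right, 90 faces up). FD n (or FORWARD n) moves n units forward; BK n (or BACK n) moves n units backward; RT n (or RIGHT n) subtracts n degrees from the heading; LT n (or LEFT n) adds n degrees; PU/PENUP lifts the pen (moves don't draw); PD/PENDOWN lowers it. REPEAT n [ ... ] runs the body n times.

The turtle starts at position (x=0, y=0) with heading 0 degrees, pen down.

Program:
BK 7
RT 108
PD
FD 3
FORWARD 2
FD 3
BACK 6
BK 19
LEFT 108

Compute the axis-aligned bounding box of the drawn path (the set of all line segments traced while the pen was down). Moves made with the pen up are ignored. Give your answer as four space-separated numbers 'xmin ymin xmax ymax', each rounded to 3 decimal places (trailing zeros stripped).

Answer: -9.472 -7.608 0 16.168

Derivation:
Executing turtle program step by step:
Start: pos=(0,0), heading=0, pen down
BK 7: (0,0) -> (-7,0) [heading=0, draw]
RT 108: heading 0 -> 252
PD: pen down
FD 3: (-7,0) -> (-7.927,-2.853) [heading=252, draw]
FD 2: (-7.927,-2.853) -> (-8.545,-4.755) [heading=252, draw]
FD 3: (-8.545,-4.755) -> (-9.472,-7.608) [heading=252, draw]
BK 6: (-9.472,-7.608) -> (-7.618,-1.902) [heading=252, draw]
BK 19: (-7.618,-1.902) -> (-1.747,16.168) [heading=252, draw]
LT 108: heading 252 -> 0
Final: pos=(-1.747,16.168), heading=0, 6 segment(s) drawn

Segment endpoints: x in {-9.472, -8.545, -7.927, -7.618, -7, -1.747, 0}, y in {-7.608, -4.755, -2.853, -1.902, 0, 16.168}
xmin=-9.472, ymin=-7.608, xmax=0, ymax=16.168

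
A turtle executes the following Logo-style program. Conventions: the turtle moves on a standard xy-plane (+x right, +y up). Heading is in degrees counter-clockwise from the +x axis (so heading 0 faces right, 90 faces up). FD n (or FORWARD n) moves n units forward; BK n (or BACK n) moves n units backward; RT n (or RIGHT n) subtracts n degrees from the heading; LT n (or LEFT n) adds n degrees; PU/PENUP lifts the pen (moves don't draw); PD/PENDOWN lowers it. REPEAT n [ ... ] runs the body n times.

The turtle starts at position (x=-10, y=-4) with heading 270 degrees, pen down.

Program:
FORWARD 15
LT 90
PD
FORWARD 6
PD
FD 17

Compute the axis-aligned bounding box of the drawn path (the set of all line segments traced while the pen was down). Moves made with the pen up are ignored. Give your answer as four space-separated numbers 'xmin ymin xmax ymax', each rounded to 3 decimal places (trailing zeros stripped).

Executing turtle program step by step:
Start: pos=(-10,-4), heading=270, pen down
FD 15: (-10,-4) -> (-10,-19) [heading=270, draw]
LT 90: heading 270 -> 0
PD: pen down
FD 6: (-10,-19) -> (-4,-19) [heading=0, draw]
PD: pen down
FD 17: (-4,-19) -> (13,-19) [heading=0, draw]
Final: pos=(13,-19), heading=0, 3 segment(s) drawn

Segment endpoints: x in {-10, -10, -4, 13}, y in {-19, -19, -4}
xmin=-10, ymin=-19, xmax=13, ymax=-4

Answer: -10 -19 13 -4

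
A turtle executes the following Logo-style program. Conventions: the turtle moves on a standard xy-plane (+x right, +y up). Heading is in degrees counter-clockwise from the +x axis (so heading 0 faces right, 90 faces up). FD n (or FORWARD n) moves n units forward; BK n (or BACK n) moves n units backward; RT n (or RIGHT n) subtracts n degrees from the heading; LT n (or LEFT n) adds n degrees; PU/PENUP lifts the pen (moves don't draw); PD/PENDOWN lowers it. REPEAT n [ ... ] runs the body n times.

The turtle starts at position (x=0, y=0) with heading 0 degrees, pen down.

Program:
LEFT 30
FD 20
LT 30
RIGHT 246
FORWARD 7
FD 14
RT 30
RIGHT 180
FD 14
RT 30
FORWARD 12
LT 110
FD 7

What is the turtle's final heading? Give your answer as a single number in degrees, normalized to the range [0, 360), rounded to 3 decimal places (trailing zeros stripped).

Executing turtle program step by step:
Start: pos=(0,0), heading=0, pen down
LT 30: heading 0 -> 30
FD 20: (0,0) -> (17.321,10) [heading=30, draw]
LT 30: heading 30 -> 60
RT 246: heading 60 -> 174
FD 7: (17.321,10) -> (10.359,10.732) [heading=174, draw]
FD 14: (10.359,10.732) -> (-3.564,12.195) [heading=174, draw]
RT 30: heading 174 -> 144
RT 180: heading 144 -> 324
FD 14: (-3.564,12.195) -> (7.762,3.966) [heading=324, draw]
RT 30: heading 324 -> 294
FD 12: (7.762,3.966) -> (12.643,-6.996) [heading=294, draw]
LT 110: heading 294 -> 44
FD 7: (12.643,-6.996) -> (17.678,-2.134) [heading=44, draw]
Final: pos=(17.678,-2.134), heading=44, 6 segment(s) drawn

Answer: 44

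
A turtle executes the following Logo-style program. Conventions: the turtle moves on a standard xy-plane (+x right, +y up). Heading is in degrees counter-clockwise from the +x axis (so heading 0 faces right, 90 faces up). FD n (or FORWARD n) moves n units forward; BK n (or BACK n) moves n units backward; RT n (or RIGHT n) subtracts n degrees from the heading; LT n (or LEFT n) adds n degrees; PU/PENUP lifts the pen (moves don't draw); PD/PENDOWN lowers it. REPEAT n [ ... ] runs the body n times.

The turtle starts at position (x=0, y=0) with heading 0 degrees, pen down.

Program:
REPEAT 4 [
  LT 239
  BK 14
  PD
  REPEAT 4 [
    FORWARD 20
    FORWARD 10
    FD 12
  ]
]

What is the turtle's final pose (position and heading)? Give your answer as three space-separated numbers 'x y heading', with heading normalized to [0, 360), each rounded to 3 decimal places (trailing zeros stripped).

Answer: -83.941 -131.761 236

Derivation:
Executing turtle program step by step:
Start: pos=(0,0), heading=0, pen down
REPEAT 4 [
  -- iteration 1/4 --
  LT 239: heading 0 -> 239
  BK 14: (0,0) -> (7.211,12) [heading=239, draw]
  PD: pen down
  REPEAT 4 [
    -- iteration 1/4 --
    FD 20: (7.211,12) -> (-3.09,-5.143) [heading=239, draw]
    FD 10: (-3.09,-5.143) -> (-8.241,-13.715) [heading=239, draw]
    FD 12: (-8.241,-13.715) -> (-14.421,-24.001) [heading=239, draw]
    -- iteration 2/4 --
    FD 20: (-14.421,-24.001) -> (-24.722,-41.144) [heading=239, draw]
    FD 10: (-24.722,-41.144) -> (-29.872,-49.716) [heading=239, draw]
    FD 12: (-29.872,-49.716) -> (-36.053,-60.002) [heading=239, draw]
    -- iteration 3/4 --
    FD 20: (-36.053,-60.002) -> (-46.353,-77.145) [heading=239, draw]
    FD 10: (-46.353,-77.145) -> (-51.504,-85.717) [heading=239, draw]
    FD 12: (-51.504,-85.717) -> (-57.684,-96.003) [heading=239, draw]
    -- iteration 4/4 --
    FD 20: (-57.684,-96.003) -> (-67.985,-113.146) [heading=239, draw]
    FD 10: (-67.985,-113.146) -> (-73.135,-121.718) [heading=239, draw]
    FD 12: (-73.135,-121.718) -> (-79.316,-132.004) [heading=239, draw]
  ]
  -- iteration 2/4 --
  LT 239: heading 239 -> 118
  BK 14: (-79.316,-132.004) -> (-72.743,-144.365) [heading=118, draw]
  PD: pen down
  REPEAT 4 [
    -- iteration 1/4 --
    FD 20: (-72.743,-144.365) -> (-82.133,-126.706) [heading=118, draw]
    FD 10: (-82.133,-126.706) -> (-86.827,-117.877) [heading=118, draw]
    FD 12: (-86.827,-117.877) -> (-92.461,-107.281) [heading=118, draw]
    -- iteration 2/4 --
    FD 20: (-92.461,-107.281) -> (-101.85,-89.622) [heading=118, draw]
    FD 10: (-101.85,-89.622) -> (-106.545,-80.793) [heading=118, draw]
    FD 12: (-106.545,-80.793) -> (-112.179,-70.197) [heading=118, draw]
    -- iteration 3/4 --
    FD 20: (-112.179,-70.197) -> (-121.568,-52.538) [heading=118, draw]
    FD 10: (-121.568,-52.538) -> (-126.263,-43.709) [heading=118, draw]
    FD 12: (-126.263,-43.709) -> (-131.897,-33.114) [heading=118, draw]
    -- iteration 4/4 --
    FD 20: (-131.897,-33.114) -> (-141.286,-15.455) [heading=118, draw]
    FD 10: (-141.286,-15.455) -> (-145.981,-6.625) [heading=118, draw]
    FD 12: (-145.981,-6.625) -> (-151.614,3.97) [heading=118, draw]
  ]
  -- iteration 3/4 --
  LT 239: heading 118 -> 357
  BK 14: (-151.614,3.97) -> (-165.595,4.703) [heading=357, draw]
  PD: pen down
  REPEAT 4 [
    -- iteration 1/4 --
    FD 20: (-165.595,4.703) -> (-145.623,3.656) [heading=357, draw]
    FD 10: (-145.623,3.656) -> (-135.636,3.133) [heading=357, draw]
    FD 12: (-135.636,3.133) -> (-123.653,2.505) [heading=357, draw]
    -- iteration 2/4 --
    FD 20: (-123.653,2.505) -> (-103.68,1.458) [heading=357, draw]
    FD 10: (-103.68,1.458) -> (-93.694,0.935) [heading=357, draw]
    FD 12: (-93.694,0.935) -> (-81.71,0.307) [heading=357, draw]
    -- iteration 3/4 --
    FD 20: (-81.71,0.307) -> (-61.738,-0.74) [heading=357, draw]
    FD 10: (-61.738,-0.74) -> (-51.752,-1.263) [heading=357, draw]
    FD 12: (-51.752,-1.263) -> (-39.768,-1.891) [heading=357, draw]
    -- iteration 4/4 --
    FD 20: (-39.768,-1.891) -> (-19.795,-2.938) [heading=357, draw]
    FD 10: (-19.795,-2.938) -> (-9.809,-3.462) [heading=357, draw]
    FD 12: (-9.809,-3.462) -> (2.174,-4.09) [heading=357, draw]
  ]
  -- iteration 4/4 --
  LT 239: heading 357 -> 236
  BK 14: (2.174,-4.09) -> (10.003,7.517) [heading=236, draw]
  PD: pen down
  REPEAT 4 [
    -- iteration 1/4 --
    FD 20: (10.003,7.517) -> (-1.181,-9.064) [heading=236, draw]
    FD 10: (-1.181,-9.064) -> (-6.773,-17.354) [heading=236, draw]
    FD 12: (-6.773,-17.354) -> (-13.483,-27.303) [heading=236, draw]
    -- iteration 2/4 --
    FD 20: (-13.483,-27.303) -> (-24.667,-43.883) [heading=236, draw]
    FD 10: (-24.667,-43.883) -> (-30.259,-52.174) [heading=236, draw]
    FD 12: (-30.259,-52.174) -> (-36.969,-62.122) [heading=236, draw]
    -- iteration 3/4 --
    FD 20: (-36.969,-62.122) -> (-48.153,-78.703) [heading=236, draw]
    FD 10: (-48.153,-78.703) -> (-53.745,-86.993) [heading=236, draw]
    FD 12: (-53.745,-86.993) -> (-60.455,-96.942) [heading=236, draw]
    -- iteration 4/4 --
    FD 20: (-60.455,-96.942) -> (-71.639,-113.523) [heading=236, draw]
    FD 10: (-71.639,-113.523) -> (-77.231,-121.813) [heading=236, draw]
    FD 12: (-77.231,-121.813) -> (-83.941,-131.761) [heading=236, draw]
  ]
]
Final: pos=(-83.941,-131.761), heading=236, 52 segment(s) drawn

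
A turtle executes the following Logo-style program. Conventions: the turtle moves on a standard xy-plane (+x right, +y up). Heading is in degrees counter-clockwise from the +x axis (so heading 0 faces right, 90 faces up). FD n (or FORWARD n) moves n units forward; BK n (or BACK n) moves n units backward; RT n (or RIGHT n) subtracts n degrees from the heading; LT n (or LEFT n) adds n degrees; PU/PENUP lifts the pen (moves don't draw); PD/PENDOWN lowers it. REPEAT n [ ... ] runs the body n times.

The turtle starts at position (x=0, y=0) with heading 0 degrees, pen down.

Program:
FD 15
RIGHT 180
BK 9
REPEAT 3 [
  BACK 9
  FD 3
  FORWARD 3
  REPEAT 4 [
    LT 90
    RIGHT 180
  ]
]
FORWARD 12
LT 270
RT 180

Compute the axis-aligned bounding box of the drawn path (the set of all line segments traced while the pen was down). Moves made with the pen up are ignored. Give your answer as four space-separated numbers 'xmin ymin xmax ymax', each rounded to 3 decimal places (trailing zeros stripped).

Executing turtle program step by step:
Start: pos=(0,0), heading=0, pen down
FD 15: (0,0) -> (15,0) [heading=0, draw]
RT 180: heading 0 -> 180
BK 9: (15,0) -> (24,0) [heading=180, draw]
REPEAT 3 [
  -- iteration 1/3 --
  BK 9: (24,0) -> (33,0) [heading=180, draw]
  FD 3: (33,0) -> (30,0) [heading=180, draw]
  FD 3: (30,0) -> (27,0) [heading=180, draw]
  REPEAT 4 [
    -- iteration 1/4 --
    LT 90: heading 180 -> 270
    RT 180: heading 270 -> 90
    -- iteration 2/4 --
    LT 90: heading 90 -> 180
    RT 180: heading 180 -> 0
    -- iteration 3/4 --
    LT 90: heading 0 -> 90
    RT 180: heading 90 -> 270
    -- iteration 4/4 --
    LT 90: heading 270 -> 0
    RT 180: heading 0 -> 180
  ]
  -- iteration 2/3 --
  BK 9: (27,0) -> (36,0) [heading=180, draw]
  FD 3: (36,0) -> (33,0) [heading=180, draw]
  FD 3: (33,0) -> (30,0) [heading=180, draw]
  REPEAT 4 [
    -- iteration 1/4 --
    LT 90: heading 180 -> 270
    RT 180: heading 270 -> 90
    -- iteration 2/4 --
    LT 90: heading 90 -> 180
    RT 180: heading 180 -> 0
    -- iteration 3/4 --
    LT 90: heading 0 -> 90
    RT 180: heading 90 -> 270
    -- iteration 4/4 --
    LT 90: heading 270 -> 0
    RT 180: heading 0 -> 180
  ]
  -- iteration 3/3 --
  BK 9: (30,0) -> (39,0) [heading=180, draw]
  FD 3: (39,0) -> (36,0) [heading=180, draw]
  FD 3: (36,0) -> (33,0) [heading=180, draw]
  REPEAT 4 [
    -- iteration 1/4 --
    LT 90: heading 180 -> 270
    RT 180: heading 270 -> 90
    -- iteration 2/4 --
    LT 90: heading 90 -> 180
    RT 180: heading 180 -> 0
    -- iteration 3/4 --
    LT 90: heading 0 -> 90
    RT 180: heading 90 -> 270
    -- iteration 4/4 --
    LT 90: heading 270 -> 0
    RT 180: heading 0 -> 180
  ]
]
FD 12: (33,0) -> (21,0) [heading=180, draw]
LT 270: heading 180 -> 90
RT 180: heading 90 -> 270
Final: pos=(21,0), heading=270, 12 segment(s) drawn

Segment endpoints: x in {0, 15, 21, 24, 27, 30, 33, 36, 39}, y in {0, 0, 0, 0, 0, 0, 0, 0, 0, 0, 0, 0}
xmin=0, ymin=0, xmax=39, ymax=0

Answer: 0 0 39 0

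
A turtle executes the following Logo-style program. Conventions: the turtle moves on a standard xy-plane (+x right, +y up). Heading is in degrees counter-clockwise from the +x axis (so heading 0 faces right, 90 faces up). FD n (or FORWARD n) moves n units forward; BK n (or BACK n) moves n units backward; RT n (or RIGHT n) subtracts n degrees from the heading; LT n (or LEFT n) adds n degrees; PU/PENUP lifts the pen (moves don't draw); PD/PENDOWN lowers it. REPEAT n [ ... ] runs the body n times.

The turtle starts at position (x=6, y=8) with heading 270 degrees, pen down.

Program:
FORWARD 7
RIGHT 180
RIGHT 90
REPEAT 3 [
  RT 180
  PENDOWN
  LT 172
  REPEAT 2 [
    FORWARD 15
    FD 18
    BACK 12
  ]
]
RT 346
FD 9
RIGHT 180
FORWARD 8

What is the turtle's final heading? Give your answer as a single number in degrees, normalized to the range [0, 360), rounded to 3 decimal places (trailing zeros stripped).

Answer: 170

Derivation:
Executing turtle program step by step:
Start: pos=(6,8), heading=270, pen down
FD 7: (6,8) -> (6,1) [heading=270, draw]
RT 180: heading 270 -> 90
RT 90: heading 90 -> 0
REPEAT 3 [
  -- iteration 1/3 --
  RT 180: heading 0 -> 180
  PD: pen down
  LT 172: heading 180 -> 352
  REPEAT 2 [
    -- iteration 1/2 --
    FD 15: (6,1) -> (20.854,-1.088) [heading=352, draw]
    FD 18: (20.854,-1.088) -> (38.679,-3.593) [heading=352, draw]
    BK 12: (38.679,-3.593) -> (26.796,-1.923) [heading=352, draw]
    -- iteration 2/2 --
    FD 15: (26.796,-1.923) -> (41.65,-4.01) [heading=352, draw]
    FD 18: (41.65,-4.01) -> (59.474,-6.515) [heading=352, draw]
    BK 12: (59.474,-6.515) -> (47.591,-4.845) [heading=352, draw]
  ]
  -- iteration 2/3 --
  RT 180: heading 352 -> 172
  PD: pen down
  LT 172: heading 172 -> 344
  REPEAT 2 [
    -- iteration 1/2 --
    FD 15: (47.591,-4.845) -> (62.01,-8.98) [heading=344, draw]
    FD 18: (62.01,-8.98) -> (79.313,-13.941) [heading=344, draw]
    BK 12: (79.313,-13.941) -> (67.778,-10.634) [heading=344, draw]
    -- iteration 2/2 --
    FD 15: (67.778,-10.634) -> (82.197,-14.768) [heading=344, draw]
    FD 18: (82.197,-14.768) -> (99.499,-19.73) [heading=344, draw]
    BK 12: (99.499,-19.73) -> (87.964,-16.422) [heading=344, draw]
  ]
  -- iteration 3/3 --
  RT 180: heading 344 -> 164
  PD: pen down
  LT 172: heading 164 -> 336
  REPEAT 2 [
    -- iteration 1/2 --
    FD 15: (87.964,-16.422) -> (101.667,-22.523) [heading=336, draw]
    FD 18: (101.667,-22.523) -> (118.111,-29.844) [heading=336, draw]
    BK 12: (118.111,-29.844) -> (107.149,-24.964) [heading=336, draw]
    -- iteration 2/2 --
    FD 15: (107.149,-24.964) -> (120.852,-31.065) [heading=336, draw]
    FD 18: (120.852,-31.065) -> (137.296,-38.386) [heading=336, draw]
    BK 12: (137.296,-38.386) -> (126.333,-33.505) [heading=336, draw]
  ]
]
RT 346: heading 336 -> 350
FD 9: (126.333,-33.505) -> (135.196,-35.068) [heading=350, draw]
RT 180: heading 350 -> 170
FD 8: (135.196,-35.068) -> (127.318,-33.679) [heading=170, draw]
Final: pos=(127.318,-33.679), heading=170, 21 segment(s) drawn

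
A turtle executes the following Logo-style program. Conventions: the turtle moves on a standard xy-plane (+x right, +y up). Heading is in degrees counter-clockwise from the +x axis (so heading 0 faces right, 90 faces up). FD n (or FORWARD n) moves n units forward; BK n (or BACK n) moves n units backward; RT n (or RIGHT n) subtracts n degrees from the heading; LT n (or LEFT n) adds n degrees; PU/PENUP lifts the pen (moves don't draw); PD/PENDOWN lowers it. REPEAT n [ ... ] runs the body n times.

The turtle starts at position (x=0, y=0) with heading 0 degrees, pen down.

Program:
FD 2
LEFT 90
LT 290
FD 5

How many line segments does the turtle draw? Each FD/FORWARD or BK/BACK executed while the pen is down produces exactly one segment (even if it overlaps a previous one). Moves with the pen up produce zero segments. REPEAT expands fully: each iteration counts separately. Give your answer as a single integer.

Executing turtle program step by step:
Start: pos=(0,0), heading=0, pen down
FD 2: (0,0) -> (2,0) [heading=0, draw]
LT 90: heading 0 -> 90
LT 290: heading 90 -> 20
FD 5: (2,0) -> (6.698,1.71) [heading=20, draw]
Final: pos=(6.698,1.71), heading=20, 2 segment(s) drawn
Segments drawn: 2

Answer: 2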